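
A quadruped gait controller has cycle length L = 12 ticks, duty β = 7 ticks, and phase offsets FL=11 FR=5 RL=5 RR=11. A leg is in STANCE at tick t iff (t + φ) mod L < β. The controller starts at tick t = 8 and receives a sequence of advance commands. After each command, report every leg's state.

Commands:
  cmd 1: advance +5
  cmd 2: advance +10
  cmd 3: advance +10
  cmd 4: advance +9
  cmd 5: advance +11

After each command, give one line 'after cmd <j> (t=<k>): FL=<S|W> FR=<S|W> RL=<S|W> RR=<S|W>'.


start t=8: FL=W FR=S RL=S RR=W
cmd 1: advance +5 → t=13, phase=(0,6,6,0) → FL=S FR=S RL=S RR=S
cmd 2: advance +10 → t=23, phase=(10,4,4,10) → FL=W FR=S RL=S RR=W
cmd 3: advance +10 → t=33, phase=(8,2,2,8) → FL=W FR=S RL=S RR=W
cmd 4: advance +9 → t=42, phase=(5,11,11,5) → FL=S FR=W RL=W RR=S
cmd 5: advance +11 → t=53, phase=(4,10,10,4) → FL=S FR=W RL=W RR=S

after cmd 1 (t=13): FL=S FR=S RL=S RR=S
after cmd 2 (t=23): FL=W FR=S RL=S RR=W
after cmd 3 (t=33): FL=W FR=S RL=S RR=W
after cmd 4 (t=42): FL=S FR=W RL=W RR=S
after cmd 5 (t=53): FL=S FR=W RL=W RR=S


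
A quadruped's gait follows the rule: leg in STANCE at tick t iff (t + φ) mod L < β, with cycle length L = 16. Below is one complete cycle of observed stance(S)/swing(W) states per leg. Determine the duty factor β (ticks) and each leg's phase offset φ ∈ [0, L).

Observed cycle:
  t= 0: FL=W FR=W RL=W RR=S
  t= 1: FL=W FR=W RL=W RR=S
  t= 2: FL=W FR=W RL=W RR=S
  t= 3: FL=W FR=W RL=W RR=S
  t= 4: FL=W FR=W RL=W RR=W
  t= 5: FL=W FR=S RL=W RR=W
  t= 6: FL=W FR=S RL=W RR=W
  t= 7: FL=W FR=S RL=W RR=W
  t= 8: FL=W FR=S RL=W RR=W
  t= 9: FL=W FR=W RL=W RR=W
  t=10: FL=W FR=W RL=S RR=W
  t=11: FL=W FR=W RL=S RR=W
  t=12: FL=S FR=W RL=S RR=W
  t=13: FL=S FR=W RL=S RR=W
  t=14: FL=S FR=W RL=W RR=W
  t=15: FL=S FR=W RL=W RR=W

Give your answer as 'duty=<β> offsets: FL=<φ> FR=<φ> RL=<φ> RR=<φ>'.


duty β = stance ticks per leg = 4
FL: stance ticks = 4; W→S at t=12 → φ=4
FR: stance ticks = 4; W→S at t=5 → φ=11
RL: stance ticks = 4; W→S at t=10 → φ=6
RR: stance ticks = 4; W→S at t=0 → φ=0

duty=4 offsets: FL=4 FR=11 RL=6 RR=0


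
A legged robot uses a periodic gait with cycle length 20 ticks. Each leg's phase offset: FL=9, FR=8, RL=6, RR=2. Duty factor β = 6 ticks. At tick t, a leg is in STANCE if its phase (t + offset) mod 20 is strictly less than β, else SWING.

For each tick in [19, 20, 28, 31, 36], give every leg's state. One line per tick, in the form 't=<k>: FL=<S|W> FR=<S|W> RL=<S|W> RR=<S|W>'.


t=19: phase=(8,7,5,1) vs β=6 → FL=W FR=W RL=S RR=S
t=20: phase=(9,8,6,2) vs β=6 → FL=W FR=W RL=W RR=S
t=28: phase=(17,16,14,10) vs β=6 → FL=W FR=W RL=W RR=W
t=31: phase=(0,19,17,13) vs β=6 → FL=S FR=W RL=W RR=W
t=36: phase=(5,4,2,18) vs β=6 → FL=S FR=S RL=S RR=W

t=19: FL=W FR=W RL=S RR=S
t=20: FL=W FR=W RL=W RR=S
t=28: FL=W FR=W RL=W RR=W
t=31: FL=S FR=W RL=W RR=W
t=36: FL=S FR=S RL=S RR=W


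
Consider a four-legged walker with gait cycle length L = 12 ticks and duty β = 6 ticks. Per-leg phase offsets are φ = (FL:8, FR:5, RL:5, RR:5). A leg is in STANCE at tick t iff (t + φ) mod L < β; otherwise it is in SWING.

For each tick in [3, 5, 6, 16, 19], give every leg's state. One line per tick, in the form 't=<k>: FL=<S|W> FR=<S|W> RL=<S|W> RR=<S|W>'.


t=3: phase=(11,8,8,8) vs β=6 → FL=W FR=W RL=W RR=W
t=5: phase=(1,10,10,10) vs β=6 → FL=S FR=W RL=W RR=W
t=6: phase=(2,11,11,11) vs β=6 → FL=S FR=W RL=W RR=W
t=16: phase=(0,9,9,9) vs β=6 → FL=S FR=W RL=W RR=W
t=19: phase=(3,0,0,0) vs β=6 → FL=S FR=S RL=S RR=S

t=3: FL=W FR=W RL=W RR=W
t=5: FL=S FR=W RL=W RR=W
t=6: FL=S FR=W RL=W RR=W
t=16: FL=S FR=W RL=W RR=W
t=19: FL=S FR=S RL=S RR=S


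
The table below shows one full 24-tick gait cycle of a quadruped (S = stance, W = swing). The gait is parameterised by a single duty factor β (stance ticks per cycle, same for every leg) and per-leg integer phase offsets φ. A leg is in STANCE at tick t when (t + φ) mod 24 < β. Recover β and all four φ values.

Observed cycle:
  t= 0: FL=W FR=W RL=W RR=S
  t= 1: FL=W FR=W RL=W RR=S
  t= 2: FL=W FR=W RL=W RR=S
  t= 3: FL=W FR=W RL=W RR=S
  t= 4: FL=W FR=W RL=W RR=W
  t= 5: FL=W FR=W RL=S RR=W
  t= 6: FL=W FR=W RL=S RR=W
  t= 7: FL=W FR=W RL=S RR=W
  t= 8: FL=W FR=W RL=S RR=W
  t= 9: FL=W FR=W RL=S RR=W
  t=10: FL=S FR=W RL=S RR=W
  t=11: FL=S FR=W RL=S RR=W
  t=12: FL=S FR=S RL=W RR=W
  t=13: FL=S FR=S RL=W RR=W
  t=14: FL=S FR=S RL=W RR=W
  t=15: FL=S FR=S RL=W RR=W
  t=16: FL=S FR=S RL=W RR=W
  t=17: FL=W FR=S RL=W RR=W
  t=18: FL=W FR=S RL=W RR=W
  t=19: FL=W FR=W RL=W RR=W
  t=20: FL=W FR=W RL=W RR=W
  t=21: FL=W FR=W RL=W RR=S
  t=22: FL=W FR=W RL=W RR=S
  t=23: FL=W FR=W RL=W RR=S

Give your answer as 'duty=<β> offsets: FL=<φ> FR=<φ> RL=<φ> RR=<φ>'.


duty=7 offsets: FL=14 FR=12 RL=19 RR=3

duty β = stance ticks per leg = 7
FL: stance ticks = 7; W→S at t=10 → φ=14
FR: stance ticks = 7; W→S at t=12 → φ=12
RL: stance ticks = 7; W→S at t=5 → φ=19
RR: stance ticks = 7; W→S at t=21 → φ=3


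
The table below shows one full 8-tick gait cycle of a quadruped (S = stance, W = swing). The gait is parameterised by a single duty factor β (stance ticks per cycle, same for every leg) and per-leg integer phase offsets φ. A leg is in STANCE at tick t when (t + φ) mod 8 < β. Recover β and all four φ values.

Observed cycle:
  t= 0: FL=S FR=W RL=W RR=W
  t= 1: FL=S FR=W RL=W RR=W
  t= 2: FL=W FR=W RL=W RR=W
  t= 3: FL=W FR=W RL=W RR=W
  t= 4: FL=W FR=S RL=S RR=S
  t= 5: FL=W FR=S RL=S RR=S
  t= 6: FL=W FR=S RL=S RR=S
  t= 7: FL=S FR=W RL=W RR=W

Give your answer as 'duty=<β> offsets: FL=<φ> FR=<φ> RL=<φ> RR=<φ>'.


duty β = stance ticks per leg = 3
FL: stance ticks = 3; W→S at t=7 → φ=1
FR: stance ticks = 3; W→S at t=4 → φ=4
RL: stance ticks = 3; W→S at t=4 → φ=4
RR: stance ticks = 3; W→S at t=4 → φ=4

duty=3 offsets: FL=1 FR=4 RL=4 RR=4


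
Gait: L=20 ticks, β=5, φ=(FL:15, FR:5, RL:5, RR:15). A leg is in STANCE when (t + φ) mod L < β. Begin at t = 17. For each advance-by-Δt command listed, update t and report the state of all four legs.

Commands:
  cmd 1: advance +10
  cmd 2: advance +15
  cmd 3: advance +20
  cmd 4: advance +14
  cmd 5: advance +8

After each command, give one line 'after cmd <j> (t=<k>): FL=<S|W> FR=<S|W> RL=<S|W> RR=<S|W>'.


after cmd 1 (t=27): FL=S FR=W RL=W RR=S
after cmd 2 (t=42): FL=W FR=W RL=W RR=W
after cmd 3 (t=62): FL=W FR=W RL=W RR=W
after cmd 4 (t=76): FL=W FR=S RL=S RR=W
after cmd 5 (t=84): FL=W FR=W RL=W RR=W

start t=17: FL=W FR=S RL=S RR=W
cmd 1: advance +10 → t=27, phase=(2,12,12,2) → FL=S FR=W RL=W RR=S
cmd 2: advance +15 → t=42, phase=(17,7,7,17) → FL=W FR=W RL=W RR=W
cmd 3: advance +20 → t=62, phase=(17,7,7,17) → FL=W FR=W RL=W RR=W
cmd 4: advance +14 → t=76, phase=(11,1,1,11) → FL=W FR=S RL=S RR=W
cmd 5: advance +8 → t=84, phase=(19,9,9,19) → FL=W FR=W RL=W RR=W


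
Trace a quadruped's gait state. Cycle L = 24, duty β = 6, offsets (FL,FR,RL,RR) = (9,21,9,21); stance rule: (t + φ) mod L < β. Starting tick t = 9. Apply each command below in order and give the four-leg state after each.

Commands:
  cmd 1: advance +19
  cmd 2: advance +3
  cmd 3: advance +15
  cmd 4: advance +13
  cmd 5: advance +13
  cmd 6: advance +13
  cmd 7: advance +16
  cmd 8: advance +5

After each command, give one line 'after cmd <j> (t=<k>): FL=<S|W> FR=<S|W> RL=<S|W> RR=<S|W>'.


after cmd 1 (t=28): FL=W FR=S RL=W RR=S
after cmd 2 (t=31): FL=W FR=S RL=W RR=S
after cmd 3 (t=46): FL=W FR=W RL=W RR=W
after cmd 4 (t=59): FL=W FR=W RL=W RR=W
after cmd 5 (t=72): FL=W FR=W RL=W RR=W
after cmd 6 (t=85): FL=W FR=W RL=W RR=W
after cmd 7 (t=101): FL=W FR=S RL=W RR=S
after cmd 8 (t=106): FL=W FR=W RL=W RR=W

start t=9: FL=W FR=W RL=W RR=W
cmd 1: advance +19 → t=28, phase=(13,1,13,1) → FL=W FR=S RL=W RR=S
cmd 2: advance +3 → t=31, phase=(16,4,16,4) → FL=W FR=S RL=W RR=S
cmd 3: advance +15 → t=46, phase=(7,19,7,19) → FL=W FR=W RL=W RR=W
cmd 4: advance +13 → t=59, phase=(20,8,20,8) → FL=W FR=W RL=W RR=W
cmd 5: advance +13 → t=72, phase=(9,21,9,21) → FL=W FR=W RL=W RR=W
cmd 6: advance +13 → t=85, phase=(22,10,22,10) → FL=W FR=W RL=W RR=W
cmd 7: advance +16 → t=101, phase=(14,2,14,2) → FL=W FR=S RL=W RR=S
cmd 8: advance +5 → t=106, phase=(19,7,19,7) → FL=W FR=W RL=W RR=W


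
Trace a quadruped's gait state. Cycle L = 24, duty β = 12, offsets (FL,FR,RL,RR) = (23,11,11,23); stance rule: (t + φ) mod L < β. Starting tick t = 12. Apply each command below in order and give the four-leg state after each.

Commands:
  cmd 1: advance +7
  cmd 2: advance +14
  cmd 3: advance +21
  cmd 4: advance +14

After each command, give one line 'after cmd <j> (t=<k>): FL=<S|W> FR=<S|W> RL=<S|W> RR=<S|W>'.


after cmd 1 (t=19): FL=W FR=S RL=S RR=W
after cmd 2 (t=33): FL=S FR=W RL=W RR=S
after cmd 3 (t=54): FL=S FR=W RL=W RR=S
after cmd 4 (t=68): FL=W FR=S RL=S RR=W

start t=12: FL=S FR=W RL=W RR=S
cmd 1: advance +7 → t=19, phase=(18,6,6,18) → FL=W FR=S RL=S RR=W
cmd 2: advance +14 → t=33, phase=(8,20,20,8) → FL=S FR=W RL=W RR=S
cmd 3: advance +21 → t=54, phase=(5,17,17,5) → FL=S FR=W RL=W RR=S
cmd 4: advance +14 → t=68, phase=(19,7,7,19) → FL=W FR=S RL=S RR=W


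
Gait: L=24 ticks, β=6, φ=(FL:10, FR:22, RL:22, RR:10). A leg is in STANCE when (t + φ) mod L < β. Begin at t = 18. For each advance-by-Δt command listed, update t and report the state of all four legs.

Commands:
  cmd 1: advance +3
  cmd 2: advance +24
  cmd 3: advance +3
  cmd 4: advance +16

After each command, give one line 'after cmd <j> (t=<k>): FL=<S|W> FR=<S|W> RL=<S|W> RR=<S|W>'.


start t=18: FL=S FR=W RL=W RR=S
cmd 1: advance +3 → t=21, phase=(7,19,19,7) → FL=W FR=W RL=W RR=W
cmd 2: advance +24 → t=45, phase=(7,19,19,7) → FL=W FR=W RL=W RR=W
cmd 3: advance +3 → t=48, phase=(10,22,22,10) → FL=W FR=W RL=W RR=W
cmd 4: advance +16 → t=64, phase=(2,14,14,2) → FL=S FR=W RL=W RR=S

after cmd 1 (t=21): FL=W FR=W RL=W RR=W
after cmd 2 (t=45): FL=W FR=W RL=W RR=W
after cmd 3 (t=48): FL=W FR=W RL=W RR=W
after cmd 4 (t=64): FL=S FR=W RL=W RR=S


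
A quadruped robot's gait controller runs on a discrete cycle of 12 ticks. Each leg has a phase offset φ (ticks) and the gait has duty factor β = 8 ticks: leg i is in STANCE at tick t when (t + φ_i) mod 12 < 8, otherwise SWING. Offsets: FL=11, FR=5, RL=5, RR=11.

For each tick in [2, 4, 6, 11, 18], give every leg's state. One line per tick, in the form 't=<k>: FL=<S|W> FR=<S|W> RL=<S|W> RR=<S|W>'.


t=2: FL=S FR=S RL=S RR=S
t=4: FL=S FR=W RL=W RR=S
t=6: FL=S FR=W RL=W RR=S
t=11: FL=W FR=S RL=S RR=W
t=18: FL=S FR=W RL=W RR=S

t=2: phase=(1,7,7,1) vs β=8 → FL=S FR=S RL=S RR=S
t=4: phase=(3,9,9,3) vs β=8 → FL=S FR=W RL=W RR=S
t=6: phase=(5,11,11,5) vs β=8 → FL=S FR=W RL=W RR=S
t=11: phase=(10,4,4,10) vs β=8 → FL=W FR=S RL=S RR=W
t=18: phase=(5,11,11,5) vs β=8 → FL=S FR=W RL=W RR=S


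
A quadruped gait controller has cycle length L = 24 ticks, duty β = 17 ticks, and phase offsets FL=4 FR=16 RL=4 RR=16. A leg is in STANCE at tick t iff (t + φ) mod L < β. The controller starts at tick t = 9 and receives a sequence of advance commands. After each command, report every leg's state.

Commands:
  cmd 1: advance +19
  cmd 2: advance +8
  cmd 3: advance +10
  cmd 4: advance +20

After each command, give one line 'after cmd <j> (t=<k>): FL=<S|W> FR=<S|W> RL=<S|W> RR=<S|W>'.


start t=9: FL=S FR=S RL=S RR=S
cmd 1: advance +19 → t=28, phase=(8,20,8,20) → FL=S FR=W RL=S RR=W
cmd 2: advance +8 → t=36, phase=(16,4,16,4) → FL=S FR=S RL=S RR=S
cmd 3: advance +10 → t=46, phase=(2,14,2,14) → FL=S FR=S RL=S RR=S
cmd 4: advance +20 → t=66, phase=(22,10,22,10) → FL=W FR=S RL=W RR=S

after cmd 1 (t=28): FL=S FR=W RL=S RR=W
after cmd 2 (t=36): FL=S FR=S RL=S RR=S
after cmd 3 (t=46): FL=S FR=S RL=S RR=S
after cmd 4 (t=66): FL=W FR=S RL=W RR=S


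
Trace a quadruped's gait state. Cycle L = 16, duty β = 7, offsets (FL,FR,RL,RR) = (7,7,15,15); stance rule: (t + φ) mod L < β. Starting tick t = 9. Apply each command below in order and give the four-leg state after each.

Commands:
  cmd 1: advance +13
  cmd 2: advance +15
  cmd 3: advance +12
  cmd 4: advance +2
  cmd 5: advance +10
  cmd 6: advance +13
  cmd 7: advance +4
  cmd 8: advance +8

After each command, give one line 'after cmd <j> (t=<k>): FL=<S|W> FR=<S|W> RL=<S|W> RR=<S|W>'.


after cmd 1 (t=22): FL=W FR=W RL=S RR=S
after cmd 2 (t=37): FL=W FR=W RL=S RR=S
after cmd 3 (t=49): FL=W FR=W RL=S RR=S
after cmd 4 (t=51): FL=W FR=W RL=S RR=S
after cmd 5 (t=61): FL=S FR=S RL=W RR=W
after cmd 6 (t=74): FL=S FR=S RL=W RR=W
after cmd 7 (t=78): FL=S FR=S RL=W RR=W
after cmd 8 (t=86): FL=W FR=W RL=S RR=S

start t=9: FL=S FR=S RL=W RR=W
cmd 1: advance +13 → t=22, phase=(13,13,5,5) → FL=W FR=W RL=S RR=S
cmd 2: advance +15 → t=37, phase=(12,12,4,4) → FL=W FR=W RL=S RR=S
cmd 3: advance +12 → t=49, phase=(8,8,0,0) → FL=W FR=W RL=S RR=S
cmd 4: advance +2 → t=51, phase=(10,10,2,2) → FL=W FR=W RL=S RR=S
cmd 5: advance +10 → t=61, phase=(4,4,12,12) → FL=S FR=S RL=W RR=W
cmd 6: advance +13 → t=74, phase=(1,1,9,9) → FL=S FR=S RL=W RR=W
cmd 7: advance +4 → t=78, phase=(5,5,13,13) → FL=S FR=S RL=W RR=W
cmd 8: advance +8 → t=86, phase=(13,13,5,5) → FL=W FR=W RL=S RR=S


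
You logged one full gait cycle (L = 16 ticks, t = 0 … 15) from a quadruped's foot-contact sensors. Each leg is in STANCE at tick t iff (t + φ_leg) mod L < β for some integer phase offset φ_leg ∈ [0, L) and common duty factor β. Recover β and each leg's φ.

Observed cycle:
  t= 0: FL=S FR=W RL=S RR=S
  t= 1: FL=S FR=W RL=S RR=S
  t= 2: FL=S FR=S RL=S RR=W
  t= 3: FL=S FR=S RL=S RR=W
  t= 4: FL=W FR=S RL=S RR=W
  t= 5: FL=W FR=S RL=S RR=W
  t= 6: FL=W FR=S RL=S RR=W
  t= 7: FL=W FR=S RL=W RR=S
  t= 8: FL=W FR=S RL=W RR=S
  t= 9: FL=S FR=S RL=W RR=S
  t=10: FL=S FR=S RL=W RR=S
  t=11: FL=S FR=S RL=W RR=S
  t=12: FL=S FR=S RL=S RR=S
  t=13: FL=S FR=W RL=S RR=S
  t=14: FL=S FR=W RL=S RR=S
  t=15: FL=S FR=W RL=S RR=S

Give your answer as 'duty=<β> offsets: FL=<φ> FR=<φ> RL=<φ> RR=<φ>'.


duty=11 offsets: FL=7 FR=14 RL=4 RR=9

duty β = stance ticks per leg = 11
FL: stance ticks = 11; W→S at t=9 → φ=7
FR: stance ticks = 11; W→S at t=2 → φ=14
RL: stance ticks = 11; W→S at t=12 → φ=4
RR: stance ticks = 11; W→S at t=7 → φ=9


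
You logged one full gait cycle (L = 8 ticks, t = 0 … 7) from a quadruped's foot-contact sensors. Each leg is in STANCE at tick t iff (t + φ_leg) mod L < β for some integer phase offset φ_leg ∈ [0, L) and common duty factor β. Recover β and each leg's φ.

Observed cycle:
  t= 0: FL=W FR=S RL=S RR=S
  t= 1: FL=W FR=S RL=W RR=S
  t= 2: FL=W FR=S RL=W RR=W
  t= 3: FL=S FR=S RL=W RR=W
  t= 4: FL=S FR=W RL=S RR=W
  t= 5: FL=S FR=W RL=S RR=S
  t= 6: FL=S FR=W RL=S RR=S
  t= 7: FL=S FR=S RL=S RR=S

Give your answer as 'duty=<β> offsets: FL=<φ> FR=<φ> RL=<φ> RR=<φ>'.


duty=5 offsets: FL=5 FR=1 RL=4 RR=3

duty β = stance ticks per leg = 5
FL: stance ticks = 5; W→S at t=3 → φ=5
FR: stance ticks = 5; W→S at t=7 → φ=1
RL: stance ticks = 5; W→S at t=4 → φ=4
RR: stance ticks = 5; W→S at t=5 → φ=3


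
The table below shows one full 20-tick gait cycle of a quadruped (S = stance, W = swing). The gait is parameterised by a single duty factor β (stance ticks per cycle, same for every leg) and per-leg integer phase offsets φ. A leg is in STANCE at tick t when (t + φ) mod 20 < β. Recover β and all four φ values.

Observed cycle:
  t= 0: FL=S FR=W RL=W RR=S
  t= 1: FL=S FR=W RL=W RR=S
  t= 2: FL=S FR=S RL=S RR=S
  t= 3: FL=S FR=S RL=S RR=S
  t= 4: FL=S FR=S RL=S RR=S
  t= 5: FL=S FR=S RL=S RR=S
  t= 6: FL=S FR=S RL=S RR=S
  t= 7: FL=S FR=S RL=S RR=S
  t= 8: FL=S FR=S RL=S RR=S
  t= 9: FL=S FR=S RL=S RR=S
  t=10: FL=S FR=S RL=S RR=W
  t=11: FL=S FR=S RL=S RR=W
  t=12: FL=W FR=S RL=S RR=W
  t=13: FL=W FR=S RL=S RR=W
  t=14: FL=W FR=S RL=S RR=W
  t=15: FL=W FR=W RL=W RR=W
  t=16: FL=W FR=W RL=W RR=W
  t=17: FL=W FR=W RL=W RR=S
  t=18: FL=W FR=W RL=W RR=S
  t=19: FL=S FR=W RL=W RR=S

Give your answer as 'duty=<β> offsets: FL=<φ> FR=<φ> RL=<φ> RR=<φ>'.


duty β = stance ticks per leg = 13
FL: stance ticks = 13; W→S at t=19 → φ=1
FR: stance ticks = 13; W→S at t=2 → φ=18
RL: stance ticks = 13; W→S at t=2 → φ=18
RR: stance ticks = 13; W→S at t=17 → φ=3

duty=13 offsets: FL=1 FR=18 RL=18 RR=3


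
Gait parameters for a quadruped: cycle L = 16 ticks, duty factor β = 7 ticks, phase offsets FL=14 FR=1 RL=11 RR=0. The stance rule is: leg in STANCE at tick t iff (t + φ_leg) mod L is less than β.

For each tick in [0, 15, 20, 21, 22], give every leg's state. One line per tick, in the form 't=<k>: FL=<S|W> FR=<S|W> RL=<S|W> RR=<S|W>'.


t=0: phase=(14,1,11,0) vs β=7 → FL=W FR=S RL=W RR=S
t=15: phase=(13,0,10,15) vs β=7 → FL=W FR=S RL=W RR=W
t=20: phase=(2,5,15,4) vs β=7 → FL=S FR=S RL=W RR=S
t=21: phase=(3,6,0,5) vs β=7 → FL=S FR=S RL=S RR=S
t=22: phase=(4,7,1,6) vs β=7 → FL=S FR=W RL=S RR=S

t=0: FL=W FR=S RL=W RR=S
t=15: FL=W FR=S RL=W RR=W
t=20: FL=S FR=S RL=W RR=S
t=21: FL=S FR=S RL=S RR=S
t=22: FL=S FR=W RL=S RR=S


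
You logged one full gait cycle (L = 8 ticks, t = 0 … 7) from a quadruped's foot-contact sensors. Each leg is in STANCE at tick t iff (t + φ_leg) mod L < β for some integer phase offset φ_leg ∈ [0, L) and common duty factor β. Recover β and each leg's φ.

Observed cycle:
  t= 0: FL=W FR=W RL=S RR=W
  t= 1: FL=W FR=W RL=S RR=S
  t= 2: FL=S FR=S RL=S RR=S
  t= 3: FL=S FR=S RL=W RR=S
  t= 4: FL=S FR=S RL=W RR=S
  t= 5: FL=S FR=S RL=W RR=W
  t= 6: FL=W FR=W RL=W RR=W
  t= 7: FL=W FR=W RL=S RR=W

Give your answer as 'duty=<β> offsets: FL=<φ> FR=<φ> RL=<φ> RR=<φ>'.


duty β = stance ticks per leg = 4
FL: stance ticks = 4; W→S at t=2 → φ=6
FR: stance ticks = 4; W→S at t=2 → φ=6
RL: stance ticks = 4; W→S at t=7 → φ=1
RR: stance ticks = 4; W→S at t=1 → φ=7

duty=4 offsets: FL=6 FR=6 RL=1 RR=7


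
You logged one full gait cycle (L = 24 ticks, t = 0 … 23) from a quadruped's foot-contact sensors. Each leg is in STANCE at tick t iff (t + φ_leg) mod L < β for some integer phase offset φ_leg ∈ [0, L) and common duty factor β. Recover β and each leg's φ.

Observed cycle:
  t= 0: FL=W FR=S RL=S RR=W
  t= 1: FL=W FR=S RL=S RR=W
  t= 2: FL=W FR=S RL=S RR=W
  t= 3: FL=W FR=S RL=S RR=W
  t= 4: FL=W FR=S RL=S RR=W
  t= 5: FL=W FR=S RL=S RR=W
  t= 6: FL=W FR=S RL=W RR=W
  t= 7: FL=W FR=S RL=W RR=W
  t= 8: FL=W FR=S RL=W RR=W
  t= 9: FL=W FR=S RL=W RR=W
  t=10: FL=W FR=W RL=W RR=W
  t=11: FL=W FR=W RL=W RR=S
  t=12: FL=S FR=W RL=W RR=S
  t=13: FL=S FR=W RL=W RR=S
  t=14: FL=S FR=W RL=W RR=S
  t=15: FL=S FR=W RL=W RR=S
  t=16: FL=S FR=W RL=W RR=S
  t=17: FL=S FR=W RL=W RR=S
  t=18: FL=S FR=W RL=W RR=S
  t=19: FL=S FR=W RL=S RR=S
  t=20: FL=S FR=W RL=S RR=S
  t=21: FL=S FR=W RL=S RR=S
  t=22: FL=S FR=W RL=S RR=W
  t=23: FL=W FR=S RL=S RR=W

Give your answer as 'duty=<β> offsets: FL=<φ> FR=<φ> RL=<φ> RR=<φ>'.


duty=11 offsets: FL=12 FR=1 RL=5 RR=13

duty β = stance ticks per leg = 11
FL: stance ticks = 11; W→S at t=12 → φ=12
FR: stance ticks = 11; W→S at t=23 → φ=1
RL: stance ticks = 11; W→S at t=19 → φ=5
RR: stance ticks = 11; W→S at t=11 → φ=13


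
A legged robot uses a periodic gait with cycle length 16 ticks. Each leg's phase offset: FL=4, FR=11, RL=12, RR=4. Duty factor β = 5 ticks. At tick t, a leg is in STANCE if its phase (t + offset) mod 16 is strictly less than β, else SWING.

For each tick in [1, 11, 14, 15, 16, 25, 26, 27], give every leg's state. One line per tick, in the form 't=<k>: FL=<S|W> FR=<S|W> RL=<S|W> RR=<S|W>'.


t=1: phase=(5,12,13,5) vs β=5 → FL=W FR=W RL=W RR=W
t=11: phase=(15,6,7,15) vs β=5 → FL=W FR=W RL=W RR=W
t=14: phase=(2,9,10,2) vs β=5 → FL=S FR=W RL=W RR=S
t=15: phase=(3,10,11,3) vs β=5 → FL=S FR=W RL=W RR=S
t=16: phase=(4,11,12,4) vs β=5 → FL=S FR=W RL=W RR=S
t=25: phase=(13,4,5,13) vs β=5 → FL=W FR=S RL=W RR=W
t=26: phase=(14,5,6,14) vs β=5 → FL=W FR=W RL=W RR=W
t=27: phase=(15,6,7,15) vs β=5 → FL=W FR=W RL=W RR=W

t=1: FL=W FR=W RL=W RR=W
t=11: FL=W FR=W RL=W RR=W
t=14: FL=S FR=W RL=W RR=S
t=15: FL=S FR=W RL=W RR=S
t=16: FL=S FR=W RL=W RR=S
t=25: FL=W FR=S RL=W RR=W
t=26: FL=W FR=W RL=W RR=W
t=27: FL=W FR=W RL=W RR=W


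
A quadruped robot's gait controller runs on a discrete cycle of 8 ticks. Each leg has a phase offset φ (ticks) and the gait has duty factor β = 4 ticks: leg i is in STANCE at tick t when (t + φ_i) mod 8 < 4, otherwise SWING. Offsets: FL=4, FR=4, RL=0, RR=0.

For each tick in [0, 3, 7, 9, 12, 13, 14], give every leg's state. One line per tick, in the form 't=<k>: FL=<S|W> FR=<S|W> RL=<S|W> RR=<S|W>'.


t=0: phase=(4,4,0,0) vs β=4 → FL=W FR=W RL=S RR=S
t=3: phase=(7,7,3,3) vs β=4 → FL=W FR=W RL=S RR=S
t=7: phase=(3,3,7,7) vs β=4 → FL=S FR=S RL=W RR=W
t=9: phase=(5,5,1,1) vs β=4 → FL=W FR=W RL=S RR=S
t=12: phase=(0,0,4,4) vs β=4 → FL=S FR=S RL=W RR=W
t=13: phase=(1,1,5,5) vs β=4 → FL=S FR=S RL=W RR=W
t=14: phase=(2,2,6,6) vs β=4 → FL=S FR=S RL=W RR=W

t=0: FL=W FR=W RL=S RR=S
t=3: FL=W FR=W RL=S RR=S
t=7: FL=S FR=S RL=W RR=W
t=9: FL=W FR=W RL=S RR=S
t=12: FL=S FR=S RL=W RR=W
t=13: FL=S FR=S RL=W RR=W
t=14: FL=S FR=S RL=W RR=W


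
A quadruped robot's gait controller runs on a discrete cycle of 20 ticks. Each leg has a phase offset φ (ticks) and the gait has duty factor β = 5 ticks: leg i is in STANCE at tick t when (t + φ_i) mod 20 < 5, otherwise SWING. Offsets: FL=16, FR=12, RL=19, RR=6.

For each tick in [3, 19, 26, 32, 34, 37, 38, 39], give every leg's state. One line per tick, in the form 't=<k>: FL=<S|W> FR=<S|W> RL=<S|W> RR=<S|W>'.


t=3: phase=(19,15,2,9) vs β=5 → FL=W FR=W RL=S RR=W
t=19: phase=(15,11,18,5) vs β=5 → FL=W FR=W RL=W RR=W
t=26: phase=(2,18,5,12) vs β=5 → FL=S FR=W RL=W RR=W
t=32: phase=(8,4,11,18) vs β=5 → FL=W FR=S RL=W RR=W
t=34: phase=(10,6,13,0) vs β=5 → FL=W FR=W RL=W RR=S
t=37: phase=(13,9,16,3) vs β=5 → FL=W FR=W RL=W RR=S
t=38: phase=(14,10,17,4) vs β=5 → FL=W FR=W RL=W RR=S
t=39: phase=(15,11,18,5) vs β=5 → FL=W FR=W RL=W RR=W

t=3: FL=W FR=W RL=S RR=W
t=19: FL=W FR=W RL=W RR=W
t=26: FL=S FR=W RL=W RR=W
t=32: FL=W FR=S RL=W RR=W
t=34: FL=W FR=W RL=W RR=S
t=37: FL=W FR=W RL=W RR=S
t=38: FL=W FR=W RL=W RR=S
t=39: FL=W FR=W RL=W RR=W


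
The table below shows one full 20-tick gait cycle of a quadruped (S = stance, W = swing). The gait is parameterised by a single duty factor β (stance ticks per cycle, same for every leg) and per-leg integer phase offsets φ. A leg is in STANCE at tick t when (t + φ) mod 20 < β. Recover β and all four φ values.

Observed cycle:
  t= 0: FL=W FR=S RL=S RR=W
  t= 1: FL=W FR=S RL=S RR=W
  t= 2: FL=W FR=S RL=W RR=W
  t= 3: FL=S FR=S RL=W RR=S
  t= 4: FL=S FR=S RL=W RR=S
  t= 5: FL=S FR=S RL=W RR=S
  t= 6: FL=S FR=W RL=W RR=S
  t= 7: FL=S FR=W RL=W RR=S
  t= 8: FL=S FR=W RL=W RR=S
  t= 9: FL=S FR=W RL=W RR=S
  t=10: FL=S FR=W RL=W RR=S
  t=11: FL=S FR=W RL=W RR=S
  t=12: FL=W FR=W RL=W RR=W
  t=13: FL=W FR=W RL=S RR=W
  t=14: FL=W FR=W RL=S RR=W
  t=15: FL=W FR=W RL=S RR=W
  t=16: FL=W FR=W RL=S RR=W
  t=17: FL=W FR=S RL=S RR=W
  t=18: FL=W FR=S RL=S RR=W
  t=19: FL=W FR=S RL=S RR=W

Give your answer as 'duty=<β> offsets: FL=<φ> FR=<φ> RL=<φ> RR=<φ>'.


duty β = stance ticks per leg = 9
FL: stance ticks = 9; W→S at t=3 → φ=17
FR: stance ticks = 9; W→S at t=17 → φ=3
RL: stance ticks = 9; W→S at t=13 → φ=7
RR: stance ticks = 9; W→S at t=3 → φ=17

duty=9 offsets: FL=17 FR=3 RL=7 RR=17


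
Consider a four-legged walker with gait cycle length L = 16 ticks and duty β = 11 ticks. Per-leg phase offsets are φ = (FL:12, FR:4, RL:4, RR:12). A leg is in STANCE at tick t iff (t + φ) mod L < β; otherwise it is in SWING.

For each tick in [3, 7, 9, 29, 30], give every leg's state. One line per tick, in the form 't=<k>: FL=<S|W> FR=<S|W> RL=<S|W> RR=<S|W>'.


t=3: phase=(15,7,7,15) vs β=11 → FL=W FR=S RL=S RR=W
t=7: phase=(3,11,11,3) vs β=11 → FL=S FR=W RL=W RR=S
t=9: phase=(5,13,13,5) vs β=11 → FL=S FR=W RL=W RR=S
t=29: phase=(9,1,1,9) vs β=11 → FL=S FR=S RL=S RR=S
t=30: phase=(10,2,2,10) vs β=11 → FL=S FR=S RL=S RR=S

t=3: FL=W FR=S RL=S RR=W
t=7: FL=S FR=W RL=W RR=S
t=9: FL=S FR=W RL=W RR=S
t=29: FL=S FR=S RL=S RR=S
t=30: FL=S FR=S RL=S RR=S


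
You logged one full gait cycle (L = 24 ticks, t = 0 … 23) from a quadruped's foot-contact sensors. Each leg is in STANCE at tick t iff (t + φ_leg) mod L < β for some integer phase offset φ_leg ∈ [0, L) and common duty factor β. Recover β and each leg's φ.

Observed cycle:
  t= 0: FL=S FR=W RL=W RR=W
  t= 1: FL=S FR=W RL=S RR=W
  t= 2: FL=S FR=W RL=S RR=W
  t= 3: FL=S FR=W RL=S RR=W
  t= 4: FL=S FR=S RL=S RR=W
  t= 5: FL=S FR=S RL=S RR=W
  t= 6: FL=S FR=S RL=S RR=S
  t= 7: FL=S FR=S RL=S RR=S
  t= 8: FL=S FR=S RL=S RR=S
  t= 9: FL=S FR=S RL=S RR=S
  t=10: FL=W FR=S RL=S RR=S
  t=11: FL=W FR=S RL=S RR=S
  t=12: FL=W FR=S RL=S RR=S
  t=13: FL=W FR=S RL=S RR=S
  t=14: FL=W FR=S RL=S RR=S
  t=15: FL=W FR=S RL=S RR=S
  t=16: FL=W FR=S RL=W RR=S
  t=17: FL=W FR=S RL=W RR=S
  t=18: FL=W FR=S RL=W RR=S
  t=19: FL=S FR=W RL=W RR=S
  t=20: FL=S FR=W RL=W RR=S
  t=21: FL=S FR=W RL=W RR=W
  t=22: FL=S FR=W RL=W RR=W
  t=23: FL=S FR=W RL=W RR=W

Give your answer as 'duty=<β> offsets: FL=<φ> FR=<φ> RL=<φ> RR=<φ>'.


duty β = stance ticks per leg = 15
FL: stance ticks = 15; W→S at t=19 → φ=5
FR: stance ticks = 15; W→S at t=4 → φ=20
RL: stance ticks = 15; W→S at t=1 → φ=23
RR: stance ticks = 15; W→S at t=6 → φ=18

duty=15 offsets: FL=5 FR=20 RL=23 RR=18


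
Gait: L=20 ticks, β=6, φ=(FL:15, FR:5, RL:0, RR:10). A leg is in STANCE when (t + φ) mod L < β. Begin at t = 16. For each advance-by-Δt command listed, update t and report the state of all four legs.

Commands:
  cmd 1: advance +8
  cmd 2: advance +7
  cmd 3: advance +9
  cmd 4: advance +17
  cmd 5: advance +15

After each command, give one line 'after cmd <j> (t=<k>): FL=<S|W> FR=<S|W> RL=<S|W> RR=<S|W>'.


start t=16: FL=W FR=S RL=W RR=W
cmd 1: advance +8 → t=24, phase=(19,9,4,14) → FL=W FR=W RL=S RR=W
cmd 2: advance +7 → t=31, phase=(6,16,11,1) → FL=W FR=W RL=W RR=S
cmd 3: advance +9 → t=40, phase=(15,5,0,10) → FL=W FR=S RL=S RR=W
cmd 4: advance +17 → t=57, phase=(12,2,17,7) → FL=W FR=S RL=W RR=W
cmd 5: advance +15 → t=72, phase=(7,17,12,2) → FL=W FR=W RL=W RR=S

after cmd 1 (t=24): FL=W FR=W RL=S RR=W
after cmd 2 (t=31): FL=W FR=W RL=W RR=S
after cmd 3 (t=40): FL=W FR=S RL=S RR=W
after cmd 4 (t=57): FL=W FR=S RL=W RR=W
after cmd 5 (t=72): FL=W FR=W RL=W RR=S


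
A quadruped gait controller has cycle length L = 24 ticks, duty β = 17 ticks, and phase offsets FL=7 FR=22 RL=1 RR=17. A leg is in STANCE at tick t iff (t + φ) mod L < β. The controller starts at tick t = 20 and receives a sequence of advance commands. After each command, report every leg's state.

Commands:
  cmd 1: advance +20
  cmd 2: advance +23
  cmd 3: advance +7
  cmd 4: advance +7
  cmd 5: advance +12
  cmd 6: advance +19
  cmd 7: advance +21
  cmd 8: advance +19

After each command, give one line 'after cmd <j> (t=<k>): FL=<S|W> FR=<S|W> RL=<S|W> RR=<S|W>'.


after cmd 1 (t=40): FL=W FR=S RL=W RR=S
after cmd 2 (t=63): FL=W FR=S RL=S RR=S
after cmd 3 (t=70): FL=S FR=W RL=W RR=S
after cmd 4 (t=77): FL=S FR=S RL=S RR=W
after cmd 5 (t=89): FL=S FR=S RL=W RR=S
after cmd 6 (t=108): FL=W FR=S RL=S RR=S
after cmd 7 (t=129): FL=S FR=S RL=S RR=S
after cmd 8 (t=148): FL=S FR=S RL=S RR=W

start t=20: FL=S FR=W RL=W RR=S
cmd 1: advance +20 → t=40, phase=(23,14,17,9) → FL=W FR=S RL=W RR=S
cmd 2: advance +23 → t=63, phase=(22,13,16,8) → FL=W FR=S RL=S RR=S
cmd 3: advance +7 → t=70, phase=(5,20,23,15) → FL=S FR=W RL=W RR=S
cmd 4: advance +7 → t=77, phase=(12,3,6,22) → FL=S FR=S RL=S RR=W
cmd 5: advance +12 → t=89, phase=(0,15,18,10) → FL=S FR=S RL=W RR=S
cmd 6: advance +19 → t=108, phase=(19,10,13,5) → FL=W FR=S RL=S RR=S
cmd 7: advance +21 → t=129, phase=(16,7,10,2) → FL=S FR=S RL=S RR=S
cmd 8: advance +19 → t=148, phase=(11,2,5,21) → FL=S FR=S RL=S RR=W


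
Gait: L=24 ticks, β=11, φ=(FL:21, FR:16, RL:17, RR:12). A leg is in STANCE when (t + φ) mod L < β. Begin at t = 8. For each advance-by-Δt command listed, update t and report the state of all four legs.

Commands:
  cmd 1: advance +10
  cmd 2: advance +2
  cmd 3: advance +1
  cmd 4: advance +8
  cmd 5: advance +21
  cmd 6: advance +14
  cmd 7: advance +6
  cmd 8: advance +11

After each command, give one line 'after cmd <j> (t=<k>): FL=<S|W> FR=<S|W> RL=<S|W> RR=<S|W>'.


start t=8: FL=S FR=S RL=S RR=W
cmd 1: advance +10 → t=18, phase=(15,10,11,6) → FL=W FR=S RL=W RR=S
cmd 2: advance +2 → t=20, phase=(17,12,13,8) → FL=W FR=W RL=W RR=S
cmd 3: advance +1 → t=21, phase=(18,13,14,9) → FL=W FR=W RL=W RR=S
cmd 4: advance +8 → t=29, phase=(2,21,22,17) → FL=S FR=W RL=W RR=W
cmd 5: advance +21 → t=50, phase=(23,18,19,14) → FL=W FR=W RL=W RR=W
cmd 6: advance +14 → t=64, phase=(13,8,9,4) → FL=W FR=S RL=S RR=S
cmd 7: advance +6 → t=70, phase=(19,14,15,10) → FL=W FR=W RL=W RR=S
cmd 8: advance +11 → t=81, phase=(6,1,2,21) → FL=S FR=S RL=S RR=W

after cmd 1 (t=18): FL=W FR=S RL=W RR=S
after cmd 2 (t=20): FL=W FR=W RL=W RR=S
after cmd 3 (t=21): FL=W FR=W RL=W RR=S
after cmd 4 (t=29): FL=S FR=W RL=W RR=W
after cmd 5 (t=50): FL=W FR=W RL=W RR=W
after cmd 6 (t=64): FL=W FR=S RL=S RR=S
after cmd 7 (t=70): FL=W FR=W RL=W RR=S
after cmd 8 (t=81): FL=S FR=S RL=S RR=W


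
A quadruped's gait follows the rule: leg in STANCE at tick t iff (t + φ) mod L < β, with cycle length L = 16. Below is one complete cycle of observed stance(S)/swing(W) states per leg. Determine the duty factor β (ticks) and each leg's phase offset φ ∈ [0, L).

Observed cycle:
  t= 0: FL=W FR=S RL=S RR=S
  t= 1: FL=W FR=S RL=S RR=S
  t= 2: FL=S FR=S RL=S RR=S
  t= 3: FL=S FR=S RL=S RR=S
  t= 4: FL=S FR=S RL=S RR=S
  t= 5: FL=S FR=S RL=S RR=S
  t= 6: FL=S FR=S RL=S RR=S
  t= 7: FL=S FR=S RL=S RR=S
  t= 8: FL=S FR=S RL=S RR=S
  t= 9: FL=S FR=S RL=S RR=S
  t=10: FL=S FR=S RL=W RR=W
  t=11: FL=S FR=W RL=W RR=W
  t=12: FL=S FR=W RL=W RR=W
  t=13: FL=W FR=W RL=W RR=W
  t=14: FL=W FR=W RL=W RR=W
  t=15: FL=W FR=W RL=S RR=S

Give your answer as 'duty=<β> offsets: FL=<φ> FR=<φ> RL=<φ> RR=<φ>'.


duty=11 offsets: FL=14 FR=0 RL=1 RR=1

duty β = stance ticks per leg = 11
FL: stance ticks = 11; W→S at t=2 → φ=14
FR: stance ticks = 11; W→S at t=0 → φ=0
RL: stance ticks = 11; W→S at t=15 → φ=1
RR: stance ticks = 11; W→S at t=15 → φ=1


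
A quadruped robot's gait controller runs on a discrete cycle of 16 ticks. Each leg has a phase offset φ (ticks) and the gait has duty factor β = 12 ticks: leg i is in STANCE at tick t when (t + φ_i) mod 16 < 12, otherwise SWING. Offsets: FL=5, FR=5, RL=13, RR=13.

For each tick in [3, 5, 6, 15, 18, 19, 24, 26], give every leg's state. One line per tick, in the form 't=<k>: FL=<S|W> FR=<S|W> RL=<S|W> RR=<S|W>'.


t=3: FL=S FR=S RL=S RR=S
t=5: FL=S FR=S RL=S RR=S
t=6: FL=S FR=S RL=S RR=S
t=15: FL=S FR=S RL=W RR=W
t=18: FL=S FR=S RL=W RR=W
t=19: FL=S FR=S RL=S RR=S
t=24: FL=W FR=W RL=S RR=S
t=26: FL=W FR=W RL=S RR=S

t=3: phase=(8,8,0,0) vs β=12 → FL=S FR=S RL=S RR=S
t=5: phase=(10,10,2,2) vs β=12 → FL=S FR=S RL=S RR=S
t=6: phase=(11,11,3,3) vs β=12 → FL=S FR=S RL=S RR=S
t=15: phase=(4,4,12,12) vs β=12 → FL=S FR=S RL=W RR=W
t=18: phase=(7,7,15,15) vs β=12 → FL=S FR=S RL=W RR=W
t=19: phase=(8,8,0,0) vs β=12 → FL=S FR=S RL=S RR=S
t=24: phase=(13,13,5,5) vs β=12 → FL=W FR=W RL=S RR=S
t=26: phase=(15,15,7,7) vs β=12 → FL=W FR=W RL=S RR=S


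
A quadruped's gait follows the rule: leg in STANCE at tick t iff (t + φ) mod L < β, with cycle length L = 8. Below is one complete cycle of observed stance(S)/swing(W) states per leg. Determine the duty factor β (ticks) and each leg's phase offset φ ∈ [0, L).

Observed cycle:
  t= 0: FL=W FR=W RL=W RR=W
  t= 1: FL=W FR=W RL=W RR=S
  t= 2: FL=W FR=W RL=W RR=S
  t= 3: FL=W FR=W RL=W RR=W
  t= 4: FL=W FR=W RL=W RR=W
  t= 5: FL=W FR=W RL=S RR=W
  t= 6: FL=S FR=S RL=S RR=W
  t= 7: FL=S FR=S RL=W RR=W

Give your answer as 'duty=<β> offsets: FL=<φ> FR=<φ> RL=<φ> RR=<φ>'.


duty β = stance ticks per leg = 2
FL: stance ticks = 2; W→S at t=6 → φ=2
FR: stance ticks = 2; W→S at t=6 → φ=2
RL: stance ticks = 2; W→S at t=5 → φ=3
RR: stance ticks = 2; W→S at t=1 → φ=7

duty=2 offsets: FL=2 FR=2 RL=3 RR=7


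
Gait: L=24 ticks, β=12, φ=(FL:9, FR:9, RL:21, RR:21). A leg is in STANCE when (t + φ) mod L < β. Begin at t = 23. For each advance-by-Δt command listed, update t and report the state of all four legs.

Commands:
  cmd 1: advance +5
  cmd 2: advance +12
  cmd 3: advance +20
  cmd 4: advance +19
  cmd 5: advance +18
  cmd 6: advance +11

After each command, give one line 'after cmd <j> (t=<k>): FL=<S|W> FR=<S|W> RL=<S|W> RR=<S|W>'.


after cmd 1 (t=28): FL=W FR=W RL=S RR=S
after cmd 2 (t=40): FL=S FR=S RL=W RR=W
after cmd 3 (t=60): FL=W FR=W RL=S RR=S
after cmd 4 (t=79): FL=W FR=W RL=S RR=S
after cmd 5 (t=97): FL=S FR=S RL=W RR=W
after cmd 6 (t=108): FL=W FR=W RL=S RR=S

start t=23: FL=S FR=S RL=W RR=W
cmd 1: advance +5 → t=28, phase=(13,13,1,1) → FL=W FR=W RL=S RR=S
cmd 2: advance +12 → t=40, phase=(1,1,13,13) → FL=S FR=S RL=W RR=W
cmd 3: advance +20 → t=60, phase=(21,21,9,9) → FL=W FR=W RL=S RR=S
cmd 4: advance +19 → t=79, phase=(16,16,4,4) → FL=W FR=W RL=S RR=S
cmd 5: advance +18 → t=97, phase=(10,10,22,22) → FL=S FR=S RL=W RR=W
cmd 6: advance +11 → t=108, phase=(21,21,9,9) → FL=W FR=W RL=S RR=S


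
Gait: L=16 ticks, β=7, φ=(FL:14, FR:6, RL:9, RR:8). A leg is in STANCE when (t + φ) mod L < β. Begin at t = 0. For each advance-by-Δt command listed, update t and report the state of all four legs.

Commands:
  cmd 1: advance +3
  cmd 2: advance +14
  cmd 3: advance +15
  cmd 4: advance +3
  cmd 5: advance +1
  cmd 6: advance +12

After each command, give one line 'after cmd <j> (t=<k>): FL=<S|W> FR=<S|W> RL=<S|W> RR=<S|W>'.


start t=0: FL=W FR=S RL=W RR=W
cmd 1: advance +3 → t=3, phase=(1,9,12,11) → FL=S FR=W RL=W RR=W
cmd 2: advance +14 → t=17, phase=(15,7,10,9) → FL=W FR=W RL=W RR=W
cmd 3: advance +15 → t=32, phase=(14,6,9,8) → FL=W FR=S RL=W RR=W
cmd 4: advance +3 → t=35, phase=(1,9,12,11) → FL=S FR=W RL=W RR=W
cmd 5: advance +1 → t=36, phase=(2,10,13,12) → FL=S FR=W RL=W RR=W
cmd 6: advance +12 → t=48, phase=(14,6,9,8) → FL=W FR=S RL=W RR=W

after cmd 1 (t=3): FL=S FR=W RL=W RR=W
after cmd 2 (t=17): FL=W FR=W RL=W RR=W
after cmd 3 (t=32): FL=W FR=S RL=W RR=W
after cmd 4 (t=35): FL=S FR=W RL=W RR=W
after cmd 5 (t=36): FL=S FR=W RL=W RR=W
after cmd 6 (t=48): FL=W FR=S RL=W RR=W


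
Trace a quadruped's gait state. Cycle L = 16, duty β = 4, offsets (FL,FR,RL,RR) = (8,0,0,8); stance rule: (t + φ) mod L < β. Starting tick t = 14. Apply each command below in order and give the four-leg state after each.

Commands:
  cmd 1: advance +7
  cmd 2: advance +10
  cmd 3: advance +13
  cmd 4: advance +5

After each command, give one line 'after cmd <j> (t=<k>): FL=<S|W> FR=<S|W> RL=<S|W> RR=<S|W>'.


after cmd 1 (t=21): FL=W FR=W RL=W RR=W
after cmd 2 (t=31): FL=W FR=W RL=W RR=W
after cmd 3 (t=44): FL=W FR=W RL=W RR=W
after cmd 4 (t=49): FL=W FR=S RL=S RR=W

start t=14: FL=W FR=W RL=W RR=W
cmd 1: advance +7 → t=21, phase=(13,5,5,13) → FL=W FR=W RL=W RR=W
cmd 2: advance +10 → t=31, phase=(7,15,15,7) → FL=W FR=W RL=W RR=W
cmd 3: advance +13 → t=44, phase=(4,12,12,4) → FL=W FR=W RL=W RR=W
cmd 4: advance +5 → t=49, phase=(9,1,1,9) → FL=W FR=S RL=S RR=W


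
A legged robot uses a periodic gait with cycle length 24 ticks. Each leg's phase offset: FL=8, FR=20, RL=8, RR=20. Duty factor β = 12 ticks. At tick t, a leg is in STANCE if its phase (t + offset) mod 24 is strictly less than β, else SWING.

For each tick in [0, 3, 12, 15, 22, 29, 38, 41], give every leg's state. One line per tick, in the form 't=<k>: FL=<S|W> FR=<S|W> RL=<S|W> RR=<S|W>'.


t=0: FL=S FR=W RL=S RR=W
t=3: FL=S FR=W RL=S RR=W
t=12: FL=W FR=S RL=W RR=S
t=15: FL=W FR=S RL=W RR=S
t=22: FL=S FR=W RL=S RR=W
t=29: FL=W FR=S RL=W RR=S
t=38: FL=W FR=S RL=W RR=S
t=41: FL=S FR=W RL=S RR=W

t=0: phase=(8,20,8,20) vs β=12 → FL=S FR=W RL=S RR=W
t=3: phase=(11,23,11,23) vs β=12 → FL=S FR=W RL=S RR=W
t=12: phase=(20,8,20,8) vs β=12 → FL=W FR=S RL=W RR=S
t=15: phase=(23,11,23,11) vs β=12 → FL=W FR=S RL=W RR=S
t=22: phase=(6,18,6,18) vs β=12 → FL=S FR=W RL=S RR=W
t=29: phase=(13,1,13,1) vs β=12 → FL=W FR=S RL=W RR=S
t=38: phase=(22,10,22,10) vs β=12 → FL=W FR=S RL=W RR=S
t=41: phase=(1,13,1,13) vs β=12 → FL=S FR=W RL=S RR=W


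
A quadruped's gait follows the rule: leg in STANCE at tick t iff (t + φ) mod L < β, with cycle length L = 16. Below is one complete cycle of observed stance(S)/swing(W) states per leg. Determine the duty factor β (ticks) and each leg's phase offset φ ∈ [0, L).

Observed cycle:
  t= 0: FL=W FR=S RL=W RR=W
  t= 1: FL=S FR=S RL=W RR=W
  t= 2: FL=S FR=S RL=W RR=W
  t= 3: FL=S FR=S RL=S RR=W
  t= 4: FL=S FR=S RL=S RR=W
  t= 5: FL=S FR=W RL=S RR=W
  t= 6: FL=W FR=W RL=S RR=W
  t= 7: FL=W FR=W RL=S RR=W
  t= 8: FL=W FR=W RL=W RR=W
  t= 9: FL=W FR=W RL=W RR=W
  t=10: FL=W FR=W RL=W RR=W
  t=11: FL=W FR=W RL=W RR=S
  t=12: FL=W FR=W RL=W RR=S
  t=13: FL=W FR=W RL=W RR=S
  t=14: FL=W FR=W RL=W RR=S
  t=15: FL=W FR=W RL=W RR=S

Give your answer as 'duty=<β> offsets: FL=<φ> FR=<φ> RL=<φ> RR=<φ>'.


duty β = stance ticks per leg = 5
FL: stance ticks = 5; W→S at t=1 → φ=15
FR: stance ticks = 5; W→S at t=0 → φ=0
RL: stance ticks = 5; W→S at t=3 → φ=13
RR: stance ticks = 5; W→S at t=11 → φ=5

duty=5 offsets: FL=15 FR=0 RL=13 RR=5


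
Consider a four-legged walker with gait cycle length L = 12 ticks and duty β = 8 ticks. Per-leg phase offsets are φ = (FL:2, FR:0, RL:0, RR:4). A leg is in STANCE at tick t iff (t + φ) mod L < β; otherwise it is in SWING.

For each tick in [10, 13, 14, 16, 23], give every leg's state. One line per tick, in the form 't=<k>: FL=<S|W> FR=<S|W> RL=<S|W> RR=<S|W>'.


t=10: FL=S FR=W RL=W RR=S
t=13: FL=S FR=S RL=S RR=S
t=14: FL=S FR=S RL=S RR=S
t=16: FL=S FR=S RL=S RR=W
t=23: FL=S FR=W RL=W RR=S

t=10: phase=(0,10,10,2) vs β=8 → FL=S FR=W RL=W RR=S
t=13: phase=(3,1,1,5) vs β=8 → FL=S FR=S RL=S RR=S
t=14: phase=(4,2,2,6) vs β=8 → FL=S FR=S RL=S RR=S
t=16: phase=(6,4,4,8) vs β=8 → FL=S FR=S RL=S RR=W
t=23: phase=(1,11,11,3) vs β=8 → FL=S FR=W RL=W RR=S


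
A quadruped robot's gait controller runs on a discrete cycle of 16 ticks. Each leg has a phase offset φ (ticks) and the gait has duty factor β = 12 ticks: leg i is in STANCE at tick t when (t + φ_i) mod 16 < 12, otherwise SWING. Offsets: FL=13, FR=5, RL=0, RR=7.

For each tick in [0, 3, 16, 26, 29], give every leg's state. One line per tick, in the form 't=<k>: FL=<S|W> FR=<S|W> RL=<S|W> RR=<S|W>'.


t=0: FL=W FR=S RL=S RR=S
t=3: FL=S FR=S RL=S RR=S
t=16: FL=W FR=S RL=S RR=S
t=26: FL=S FR=W RL=S RR=S
t=29: FL=S FR=S RL=W RR=S

t=0: phase=(13,5,0,7) vs β=12 → FL=W FR=S RL=S RR=S
t=3: phase=(0,8,3,10) vs β=12 → FL=S FR=S RL=S RR=S
t=16: phase=(13,5,0,7) vs β=12 → FL=W FR=S RL=S RR=S
t=26: phase=(7,15,10,1) vs β=12 → FL=S FR=W RL=S RR=S
t=29: phase=(10,2,13,4) vs β=12 → FL=S FR=S RL=W RR=S


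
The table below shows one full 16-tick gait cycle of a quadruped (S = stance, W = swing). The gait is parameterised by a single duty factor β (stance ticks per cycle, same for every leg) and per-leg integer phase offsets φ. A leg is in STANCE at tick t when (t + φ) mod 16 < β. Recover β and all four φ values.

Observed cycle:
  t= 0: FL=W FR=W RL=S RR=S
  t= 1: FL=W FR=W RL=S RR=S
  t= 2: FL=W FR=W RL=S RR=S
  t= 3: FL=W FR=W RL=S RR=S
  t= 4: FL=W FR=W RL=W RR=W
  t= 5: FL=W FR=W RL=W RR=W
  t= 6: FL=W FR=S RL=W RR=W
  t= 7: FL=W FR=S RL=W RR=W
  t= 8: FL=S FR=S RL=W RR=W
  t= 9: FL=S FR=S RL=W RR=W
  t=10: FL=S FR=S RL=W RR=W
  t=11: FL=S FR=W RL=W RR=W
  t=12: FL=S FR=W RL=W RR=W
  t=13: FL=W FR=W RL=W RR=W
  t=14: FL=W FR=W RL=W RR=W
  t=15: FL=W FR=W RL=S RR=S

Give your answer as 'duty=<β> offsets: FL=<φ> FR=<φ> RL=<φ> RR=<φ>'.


duty β = stance ticks per leg = 5
FL: stance ticks = 5; W→S at t=8 → φ=8
FR: stance ticks = 5; W→S at t=6 → φ=10
RL: stance ticks = 5; W→S at t=15 → φ=1
RR: stance ticks = 5; W→S at t=15 → φ=1

duty=5 offsets: FL=8 FR=10 RL=1 RR=1
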